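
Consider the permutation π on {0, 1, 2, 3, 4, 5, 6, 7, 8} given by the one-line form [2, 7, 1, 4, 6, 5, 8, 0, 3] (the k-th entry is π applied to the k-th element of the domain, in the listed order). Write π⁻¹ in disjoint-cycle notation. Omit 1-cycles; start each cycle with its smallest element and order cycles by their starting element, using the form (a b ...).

The cycle decomposition of π is (0 2 1 7)(3 4 6 8).
Reversing each cycle (and rotating so the smallest element leads) gives π⁻¹ = (0 7 1 2)(3 8 6 4).

(0 7 1 2)(3 8 6 4)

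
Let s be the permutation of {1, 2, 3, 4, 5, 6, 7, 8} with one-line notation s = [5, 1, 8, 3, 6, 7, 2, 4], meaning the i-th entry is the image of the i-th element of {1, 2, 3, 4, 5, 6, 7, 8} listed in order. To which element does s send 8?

4

8 is element number 8 of the domain, and entry number 8 of the one-line form is 4, so s(8) = 4.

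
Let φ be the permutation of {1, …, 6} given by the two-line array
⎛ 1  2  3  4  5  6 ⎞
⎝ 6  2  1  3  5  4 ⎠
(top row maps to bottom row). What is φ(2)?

The entry below 2 in the array is 2, so φ(2) = 2.

2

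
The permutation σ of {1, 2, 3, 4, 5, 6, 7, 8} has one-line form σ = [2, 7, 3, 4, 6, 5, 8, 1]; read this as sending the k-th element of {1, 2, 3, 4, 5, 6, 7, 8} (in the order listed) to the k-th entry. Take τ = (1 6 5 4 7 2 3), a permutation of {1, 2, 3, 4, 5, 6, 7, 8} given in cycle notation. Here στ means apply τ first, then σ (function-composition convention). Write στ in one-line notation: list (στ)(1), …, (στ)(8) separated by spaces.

5 3 2 8 4 6 7 1

(στ)(x) = σ(τ(x)). Computing each image: σ(τ(1)) = σ(6) = 5, σ(τ(2)) = σ(3) = 3, σ(τ(3)) = σ(1) = 2, σ(τ(4)) = σ(7) = 8, σ(τ(5)) = σ(4) = 4, σ(τ(6)) = σ(5) = 6, σ(τ(7)) = σ(2) = 7, σ(τ(8)) = σ(8) = 1.
Hence στ = [5 3 2 8 4 6 7 1].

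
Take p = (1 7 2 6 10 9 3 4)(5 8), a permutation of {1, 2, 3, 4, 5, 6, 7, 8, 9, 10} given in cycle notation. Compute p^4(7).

7 lies in the 8-cycle (1 7 2 6 10 9 3 4).
Advancing 4 steps from 7: 7 → 2 → 6 → 10 → 9.

9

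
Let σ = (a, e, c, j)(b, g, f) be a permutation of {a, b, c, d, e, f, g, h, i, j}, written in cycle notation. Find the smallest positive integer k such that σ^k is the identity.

The cycle type of σ is (4, 3, 1, 1, 1).
The order is lcm(4, 3) = 12.

12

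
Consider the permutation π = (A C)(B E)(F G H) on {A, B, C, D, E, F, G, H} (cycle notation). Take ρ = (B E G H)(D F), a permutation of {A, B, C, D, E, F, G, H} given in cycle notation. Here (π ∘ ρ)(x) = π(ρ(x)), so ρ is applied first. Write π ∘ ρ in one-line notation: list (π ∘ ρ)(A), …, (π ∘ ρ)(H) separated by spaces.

(π ∘ ρ)(x) = π(ρ(x)). Computing each image: π(ρ(A)) = π(A) = C, π(ρ(B)) = π(E) = B, π(ρ(C)) = π(C) = A, π(ρ(D)) = π(F) = G, π(ρ(E)) = π(G) = H, π(ρ(F)) = π(D) = D, π(ρ(G)) = π(H) = F, π(ρ(H)) = π(B) = E.
Hence π ∘ ρ = [C B A G H D F E].

C B A G H D F E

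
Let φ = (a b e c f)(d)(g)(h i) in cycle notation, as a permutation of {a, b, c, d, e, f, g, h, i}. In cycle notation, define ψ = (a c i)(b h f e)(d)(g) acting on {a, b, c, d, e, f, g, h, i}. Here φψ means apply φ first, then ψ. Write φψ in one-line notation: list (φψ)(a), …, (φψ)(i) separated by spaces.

h b e d i c g a f

(φψ)(x) = ψ(φ(x)). Computing each image: ψ(φ(a)) = ψ(b) = h, ψ(φ(b)) = ψ(e) = b, ψ(φ(c)) = ψ(f) = e, ψ(φ(d)) = ψ(d) = d, ψ(φ(e)) = ψ(c) = i, ψ(φ(f)) = ψ(a) = c, ψ(φ(g)) = ψ(g) = g, ψ(φ(h)) = ψ(i) = a, ψ(φ(i)) = ψ(h) = f.
Hence φψ = [h b e d i c g a f].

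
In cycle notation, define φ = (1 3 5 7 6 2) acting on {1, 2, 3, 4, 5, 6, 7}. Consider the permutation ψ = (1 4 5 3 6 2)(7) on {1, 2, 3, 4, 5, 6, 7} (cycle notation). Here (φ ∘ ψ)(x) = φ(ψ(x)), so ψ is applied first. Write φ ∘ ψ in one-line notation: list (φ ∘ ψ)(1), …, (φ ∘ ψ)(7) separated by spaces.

Chase each element through ψ then φ: 1 → 4 → 4; 2 → 1 → 3; 3 → 6 → 2; 4 → 5 → 7; 5 → 3 → 5; 6 → 2 → 1; 7 → 7 → 6.
So φ ∘ ψ in one-line form is 4 3 2 7 5 1 6.

4 3 2 7 5 1 6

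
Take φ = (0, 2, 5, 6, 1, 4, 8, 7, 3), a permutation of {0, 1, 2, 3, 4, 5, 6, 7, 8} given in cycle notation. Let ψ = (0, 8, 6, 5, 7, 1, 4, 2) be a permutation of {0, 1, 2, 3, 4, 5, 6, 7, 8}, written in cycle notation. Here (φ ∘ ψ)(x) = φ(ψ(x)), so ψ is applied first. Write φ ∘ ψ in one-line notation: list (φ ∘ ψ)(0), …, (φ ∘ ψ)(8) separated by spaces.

7 8 2 0 5 3 6 4 1

For each element, apply ψ then φ: 0 → 8 → 7; 1 → 4 → 8; 2 → 0 → 2; 3 → 3 → 0; 4 → 2 → 5; 5 → 7 → 3; 6 → 5 → 6; 7 → 1 → 4; 8 → 6 → 1.
Collecting the images, φ ∘ ψ = [7 8 2 0 5 3 6 4 1].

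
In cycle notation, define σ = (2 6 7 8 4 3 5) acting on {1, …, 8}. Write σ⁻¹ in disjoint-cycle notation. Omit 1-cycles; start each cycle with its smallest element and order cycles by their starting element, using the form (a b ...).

Inverting a permutation written in cycle notation just reverses the order within every cycle.
Reversing each cycle of σ and rotating so the smallest element leads gives (2 5 3 4 8 7 6).

(2 5 3 4 8 7 6)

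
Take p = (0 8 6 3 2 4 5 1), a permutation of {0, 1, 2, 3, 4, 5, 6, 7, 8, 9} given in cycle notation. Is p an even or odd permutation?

The cycle lengths are 8, 1, 1.
A cycle of length ℓ contributes ℓ−1 transpositions, so p is a product of 7 transpositions — odd.

odd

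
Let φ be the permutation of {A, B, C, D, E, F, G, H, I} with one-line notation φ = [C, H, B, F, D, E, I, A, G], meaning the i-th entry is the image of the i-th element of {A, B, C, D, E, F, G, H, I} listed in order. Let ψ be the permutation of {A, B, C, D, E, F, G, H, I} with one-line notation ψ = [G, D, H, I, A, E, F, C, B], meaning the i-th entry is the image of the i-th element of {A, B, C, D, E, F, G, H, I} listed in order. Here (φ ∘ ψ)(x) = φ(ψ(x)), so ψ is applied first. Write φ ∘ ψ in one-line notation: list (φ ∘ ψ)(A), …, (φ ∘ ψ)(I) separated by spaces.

Chase each element through ψ then φ: A → G → I; B → D → F; C → H → A; D → I → G; E → A → C; F → E → D; G → F → E; H → C → B; I → B → H.
So φ ∘ ψ in one-line form is I F A G C D E B H.

I F A G C D E B H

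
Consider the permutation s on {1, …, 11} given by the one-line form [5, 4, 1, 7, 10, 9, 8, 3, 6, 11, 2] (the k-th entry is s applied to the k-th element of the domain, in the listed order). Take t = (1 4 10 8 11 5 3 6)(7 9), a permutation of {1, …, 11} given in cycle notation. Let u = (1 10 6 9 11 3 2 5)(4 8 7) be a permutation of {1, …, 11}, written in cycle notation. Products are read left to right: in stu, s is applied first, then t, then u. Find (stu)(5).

(stu)(5) = u(t(s(5))). s(5) = 10, then t(10) = 8, then u(8) = 7, so the result is 7.

7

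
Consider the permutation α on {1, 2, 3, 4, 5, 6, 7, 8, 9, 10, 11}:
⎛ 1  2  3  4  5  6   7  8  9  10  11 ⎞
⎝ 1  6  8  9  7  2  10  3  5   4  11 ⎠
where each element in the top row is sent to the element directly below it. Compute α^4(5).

9

Tracing 5 → 7 → … returns to 5 after 5 steps, so 5 lies in a 5-cycle (4 9 5 7 10).
Advancing 4 steps from 5: 5 → 7 → 10 → 4 → 9.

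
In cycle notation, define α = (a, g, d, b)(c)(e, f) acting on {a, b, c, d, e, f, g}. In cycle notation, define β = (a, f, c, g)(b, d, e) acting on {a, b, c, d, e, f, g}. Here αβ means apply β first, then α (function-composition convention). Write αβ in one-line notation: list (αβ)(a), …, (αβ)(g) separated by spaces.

For each element, apply β then α: a → f → e; b → d → b; c → g → d; d → e → f; e → b → a; f → c → c; g → a → g.
So αβ in one-line form is e b d f a c g.

e b d f a c g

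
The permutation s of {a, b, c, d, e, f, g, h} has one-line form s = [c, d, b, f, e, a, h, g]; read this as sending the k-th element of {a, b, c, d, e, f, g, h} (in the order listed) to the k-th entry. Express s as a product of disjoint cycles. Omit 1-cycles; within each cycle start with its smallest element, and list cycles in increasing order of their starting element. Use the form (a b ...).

(a c b d f)(g h)

Start at a and follow images: a → c → b → d → f → a, giving the cycle (a c b d f).
Repeating from the next unused element and collecting all non-trivial cycles gives (a c b d f)(g h).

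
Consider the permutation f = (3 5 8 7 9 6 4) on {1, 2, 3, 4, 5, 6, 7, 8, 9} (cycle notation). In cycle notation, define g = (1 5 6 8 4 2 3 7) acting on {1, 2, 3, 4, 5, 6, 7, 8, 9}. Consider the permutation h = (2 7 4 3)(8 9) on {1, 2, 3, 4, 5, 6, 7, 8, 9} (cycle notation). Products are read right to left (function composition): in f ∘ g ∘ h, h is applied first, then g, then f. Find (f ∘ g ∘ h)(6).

7

Chase 6: h(6) = 6; g(6) = 8; f(8) = 7. Hence (f ∘ g ∘ h)(6) = 7.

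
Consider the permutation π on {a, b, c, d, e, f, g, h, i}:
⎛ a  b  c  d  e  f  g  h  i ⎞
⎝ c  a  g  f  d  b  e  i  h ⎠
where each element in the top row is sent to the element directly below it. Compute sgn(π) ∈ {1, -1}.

-1

In disjoint-cycle form the cycle lengths are 7, 2.
A cycle is odd iff its length is even; π has 1 even-length cycle, so sgn(π) = (−1)^1 and π is odd.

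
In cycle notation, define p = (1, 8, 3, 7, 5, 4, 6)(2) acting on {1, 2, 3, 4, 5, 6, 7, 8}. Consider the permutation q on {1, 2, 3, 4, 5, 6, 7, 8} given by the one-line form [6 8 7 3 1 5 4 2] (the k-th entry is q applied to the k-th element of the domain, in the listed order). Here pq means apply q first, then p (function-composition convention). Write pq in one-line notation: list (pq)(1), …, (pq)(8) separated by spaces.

1 3 5 7 8 4 6 2

(pq)(x) = p(q(x)). Computing each image: p(q(1)) = p(6) = 1, p(q(2)) = p(8) = 3, p(q(3)) = p(7) = 5, p(q(4)) = p(3) = 7, p(q(5)) = p(1) = 8, p(q(6)) = p(5) = 4, p(q(7)) = p(4) = 6, p(q(8)) = p(2) = 2.
Hence pq = [1 3 5 7 8 4 6 2].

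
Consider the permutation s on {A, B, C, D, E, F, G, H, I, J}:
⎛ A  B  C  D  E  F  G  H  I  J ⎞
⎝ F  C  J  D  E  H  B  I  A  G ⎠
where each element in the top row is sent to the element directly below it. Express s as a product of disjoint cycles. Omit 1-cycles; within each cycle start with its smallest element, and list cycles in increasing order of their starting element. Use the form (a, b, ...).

Start at A and follow images: A → F → H → I → A, giving the cycle (A, F, H, I).
Repeating from the next unused element and collecting all non-trivial cycles gives (A, F, H, I)(B, C, J, G).

(A, F, H, I)(B, C, J, G)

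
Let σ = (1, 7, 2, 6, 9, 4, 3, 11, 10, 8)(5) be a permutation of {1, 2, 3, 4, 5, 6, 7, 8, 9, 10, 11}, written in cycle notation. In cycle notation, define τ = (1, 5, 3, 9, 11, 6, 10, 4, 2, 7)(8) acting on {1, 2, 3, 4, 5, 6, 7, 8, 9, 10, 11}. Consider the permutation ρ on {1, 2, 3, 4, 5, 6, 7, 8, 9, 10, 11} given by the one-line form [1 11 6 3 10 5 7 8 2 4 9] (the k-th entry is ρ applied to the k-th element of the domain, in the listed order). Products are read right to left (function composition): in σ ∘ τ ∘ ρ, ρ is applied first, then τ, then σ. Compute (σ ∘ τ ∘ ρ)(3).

8

Apply the permutations in order: ρ(3) = 6, then τ(6) = 10, then σ(10) = 8. So (σ ∘ τ ∘ ρ)(3) = 8.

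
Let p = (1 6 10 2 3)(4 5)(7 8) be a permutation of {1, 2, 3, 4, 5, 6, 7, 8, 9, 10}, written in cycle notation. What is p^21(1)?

6

1 lies in the 5-cycle (1 6 10 2 3).
Powers repeat with period 5 on this cycle, and 21 mod 5 = 1, so p^21(1) = p^1(1).
Stepping 1 place around the cycle: 1 → 6.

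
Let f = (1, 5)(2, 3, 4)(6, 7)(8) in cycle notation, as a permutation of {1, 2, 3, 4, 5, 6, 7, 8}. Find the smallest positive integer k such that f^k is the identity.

The cycle type of f is (3, 2, 2, 1).
Since disjoint cycles commute, ord(f) = lcm(3, 2, 2) = 6.

6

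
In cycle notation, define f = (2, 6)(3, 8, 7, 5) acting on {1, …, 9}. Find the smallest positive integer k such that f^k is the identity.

The disjoint cycles have lengths 4, 2, 1, 1, 1.
The order is lcm(4, 2) = 4.

4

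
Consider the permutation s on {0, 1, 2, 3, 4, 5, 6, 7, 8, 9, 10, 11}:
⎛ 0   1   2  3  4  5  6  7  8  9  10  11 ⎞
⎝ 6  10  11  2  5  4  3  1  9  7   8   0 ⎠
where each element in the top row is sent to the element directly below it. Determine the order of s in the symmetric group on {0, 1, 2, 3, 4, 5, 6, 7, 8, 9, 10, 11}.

Writing s as disjoint cycles, the cycle lengths are 5, 5, 2.
The order is lcm(5, 5, 2) = 10.

10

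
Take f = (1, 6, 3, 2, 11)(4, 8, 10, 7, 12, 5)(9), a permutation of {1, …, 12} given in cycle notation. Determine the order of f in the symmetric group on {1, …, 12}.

The cycle type of f is (6, 5, 1).
The order is lcm(6, 5) = 30.

30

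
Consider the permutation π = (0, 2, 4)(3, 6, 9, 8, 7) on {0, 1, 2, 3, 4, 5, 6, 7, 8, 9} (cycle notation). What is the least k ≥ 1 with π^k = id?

The cycle type of π is (5, 3, 1, 1).
The order of π is the least common multiple of its cycle lengths: lcm(5, 3) = 15.

15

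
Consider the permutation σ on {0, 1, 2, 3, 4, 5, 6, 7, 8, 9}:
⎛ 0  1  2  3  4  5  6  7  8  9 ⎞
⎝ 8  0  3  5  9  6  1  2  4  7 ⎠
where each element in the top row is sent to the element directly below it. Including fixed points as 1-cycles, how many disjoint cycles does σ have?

The cycle decomposition is (0, 8, 4, 9, 7, 2, 3, 5, 6, 1), which has 1 cycle (counting 1-cycles).

1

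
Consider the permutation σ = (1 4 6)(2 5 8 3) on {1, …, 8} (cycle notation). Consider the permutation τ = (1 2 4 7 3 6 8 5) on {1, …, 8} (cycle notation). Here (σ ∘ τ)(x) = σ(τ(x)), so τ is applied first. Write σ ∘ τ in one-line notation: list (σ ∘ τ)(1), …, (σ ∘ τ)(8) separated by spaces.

(σ ∘ τ)(x) = σ(τ(x)). Computing each image: σ(τ(1)) = σ(2) = 5, σ(τ(2)) = σ(4) = 6, σ(τ(3)) = σ(6) = 1, σ(τ(4)) = σ(7) = 7, σ(τ(5)) = σ(1) = 4, σ(τ(6)) = σ(8) = 3, σ(τ(7)) = σ(3) = 2, σ(τ(8)) = σ(5) = 8.
Hence σ ∘ τ = [5 6 1 7 4 3 2 8].

5 6 1 7 4 3 2 8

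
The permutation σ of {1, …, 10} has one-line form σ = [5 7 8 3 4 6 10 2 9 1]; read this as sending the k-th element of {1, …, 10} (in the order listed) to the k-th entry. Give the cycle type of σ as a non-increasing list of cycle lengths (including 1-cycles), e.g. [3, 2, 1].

[8, 1, 1]

The disjoint cycles are (1, 5, 4, 3, 8, 2, 7, 10)(6)(9), with lengths 8, 1, 1 in non-increasing order.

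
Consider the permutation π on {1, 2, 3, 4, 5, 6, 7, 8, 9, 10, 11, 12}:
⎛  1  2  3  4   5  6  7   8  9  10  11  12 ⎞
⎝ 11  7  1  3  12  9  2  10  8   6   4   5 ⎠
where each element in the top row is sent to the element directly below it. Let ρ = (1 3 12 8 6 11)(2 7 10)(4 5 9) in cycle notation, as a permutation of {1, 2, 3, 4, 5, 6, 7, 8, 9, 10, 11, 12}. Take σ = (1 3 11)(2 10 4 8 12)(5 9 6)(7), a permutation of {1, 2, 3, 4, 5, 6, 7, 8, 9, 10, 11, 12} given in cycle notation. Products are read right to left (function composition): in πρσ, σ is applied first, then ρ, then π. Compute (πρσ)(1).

(πρσ)(1) = π(ρ(σ(1))). σ(1) = 3, then ρ(3) = 12, then π(12) = 5, so the result is 5.

5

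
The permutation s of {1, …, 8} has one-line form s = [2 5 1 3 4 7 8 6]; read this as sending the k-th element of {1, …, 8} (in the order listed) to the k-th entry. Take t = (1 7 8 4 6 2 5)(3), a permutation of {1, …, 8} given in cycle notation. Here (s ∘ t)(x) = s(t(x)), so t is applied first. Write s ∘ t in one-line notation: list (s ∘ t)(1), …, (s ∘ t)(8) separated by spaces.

(s ∘ t)(x) = s(t(x)). Computing each image: s(t(1)) = s(7) = 8, s(t(2)) = s(5) = 4, s(t(3)) = s(3) = 1, s(t(4)) = s(6) = 7, s(t(5)) = s(1) = 2, s(t(6)) = s(2) = 5, s(t(7)) = s(8) = 6, s(t(8)) = s(4) = 3.
Hence s ∘ t = [8 4 1 7 2 5 6 3].

8 4 1 7 2 5 6 3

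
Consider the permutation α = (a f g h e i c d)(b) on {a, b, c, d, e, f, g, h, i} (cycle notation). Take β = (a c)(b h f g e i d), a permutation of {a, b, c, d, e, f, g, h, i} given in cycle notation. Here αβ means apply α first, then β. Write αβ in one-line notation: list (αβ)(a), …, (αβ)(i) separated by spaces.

g h b c d e f i a

(αβ)(x) = β(α(x)). Computing each image: β(α(a)) = β(f) = g, β(α(b)) = β(b) = h, β(α(c)) = β(d) = b, β(α(d)) = β(a) = c, β(α(e)) = β(i) = d, β(α(f)) = β(g) = e, β(α(g)) = β(h) = f, β(α(h)) = β(e) = i, β(α(i)) = β(c) = a.
Hence αβ = [g h b c d e f i a].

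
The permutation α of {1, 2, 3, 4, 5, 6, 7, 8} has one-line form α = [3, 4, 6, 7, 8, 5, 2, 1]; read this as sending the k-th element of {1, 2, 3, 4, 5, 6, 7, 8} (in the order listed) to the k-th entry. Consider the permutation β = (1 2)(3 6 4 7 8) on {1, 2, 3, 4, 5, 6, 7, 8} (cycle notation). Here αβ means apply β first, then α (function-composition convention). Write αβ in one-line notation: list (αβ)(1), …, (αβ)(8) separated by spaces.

Chase each element through β then α: 1 → 2 → 4; 2 → 1 → 3; 3 → 6 → 5; 4 → 7 → 2; 5 → 5 → 8; 6 → 4 → 7; 7 → 8 → 1; 8 → 3 → 6.
Collecting the images, αβ = [4 3 5 2 8 7 1 6].

4 3 5 2 8 7 1 6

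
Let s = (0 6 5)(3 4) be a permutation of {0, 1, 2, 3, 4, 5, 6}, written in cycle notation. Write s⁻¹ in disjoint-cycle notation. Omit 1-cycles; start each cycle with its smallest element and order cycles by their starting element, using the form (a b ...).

(0 5 6)(3 4)

The inverse reverses each cycle.
After reversing and putting each cycle's least element first, s⁻¹ = (0 5 6)(3 4).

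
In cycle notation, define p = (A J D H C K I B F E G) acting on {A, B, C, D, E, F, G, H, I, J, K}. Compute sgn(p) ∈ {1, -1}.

The cycle lengths are 11.
A cycle of length ℓ contributes ℓ−1 transpositions, so p is a product of 10 transpositions — even.

1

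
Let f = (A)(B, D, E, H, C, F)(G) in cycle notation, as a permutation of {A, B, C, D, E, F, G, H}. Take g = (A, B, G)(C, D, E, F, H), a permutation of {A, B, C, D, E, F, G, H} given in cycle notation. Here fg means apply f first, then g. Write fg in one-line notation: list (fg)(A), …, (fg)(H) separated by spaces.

Chase each element through f then g: A → A → B; B → D → E; C → F → H; D → E → F; E → H → C; F → B → G; G → G → A; H → C → D.
So fg in one-line form is B E H F C G A D.

B E H F C G A D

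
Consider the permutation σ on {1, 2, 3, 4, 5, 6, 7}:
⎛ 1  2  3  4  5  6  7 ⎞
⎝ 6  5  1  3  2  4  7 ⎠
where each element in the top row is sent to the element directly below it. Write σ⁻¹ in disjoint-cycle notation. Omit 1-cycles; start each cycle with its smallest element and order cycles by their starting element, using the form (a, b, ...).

(1, 3, 4, 6)(2, 5)

First write σ in disjoint cycles: (1, 6, 4, 3)(2, 5).
The inverse reverses every cycle; in canonical form, σ⁻¹ = (1, 3, 4, 6)(2, 5).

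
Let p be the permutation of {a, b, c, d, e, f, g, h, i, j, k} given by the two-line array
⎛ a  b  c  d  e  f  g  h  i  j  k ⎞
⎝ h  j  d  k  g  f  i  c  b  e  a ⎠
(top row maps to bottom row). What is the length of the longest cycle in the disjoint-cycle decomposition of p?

Decomposing into disjoint cycles gives (a, h, c, d, k)(b, j, e, g, i); the longest has length 5.

5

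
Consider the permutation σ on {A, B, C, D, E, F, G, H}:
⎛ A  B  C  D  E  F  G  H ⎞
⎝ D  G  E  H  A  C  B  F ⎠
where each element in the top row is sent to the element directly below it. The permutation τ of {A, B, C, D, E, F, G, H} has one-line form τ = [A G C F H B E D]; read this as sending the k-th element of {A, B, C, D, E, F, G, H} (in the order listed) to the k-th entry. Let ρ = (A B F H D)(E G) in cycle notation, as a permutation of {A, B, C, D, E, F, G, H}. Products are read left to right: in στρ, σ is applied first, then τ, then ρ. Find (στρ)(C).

Chase C: σ(C) = E; τ(E) = H; ρ(H) = D. Hence (στρ)(C) = D.

D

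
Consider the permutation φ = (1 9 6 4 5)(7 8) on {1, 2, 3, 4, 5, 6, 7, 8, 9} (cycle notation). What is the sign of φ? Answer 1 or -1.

-1

The cycle lengths are 5, 2, 1, 1.
A cycle of length ℓ contributes ℓ−1 transpositions, so φ is a product of 4 + 1 = 5 transpositions — odd.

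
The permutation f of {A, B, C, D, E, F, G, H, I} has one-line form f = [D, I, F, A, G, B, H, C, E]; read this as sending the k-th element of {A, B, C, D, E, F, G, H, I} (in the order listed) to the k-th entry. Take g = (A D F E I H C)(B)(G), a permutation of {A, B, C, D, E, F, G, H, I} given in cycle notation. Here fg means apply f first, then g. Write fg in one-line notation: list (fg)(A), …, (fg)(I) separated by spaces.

(fg)(x) = g(f(x)). Computing each image: g(f(A)) = g(D) = F, g(f(B)) = g(I) = H, g(f(C)) = g(F) = E, g(f(D)) = g(A) = D, g(f(E)) = g(G) = G, g(f(F)) = g(B) = B, g(f(G)) = g(H) = C, g(f(H)) = g(C) = A, g(f(I)) = g(E) = I.
Hence fg = [F H E D G B C A I].

F H E D G B C A I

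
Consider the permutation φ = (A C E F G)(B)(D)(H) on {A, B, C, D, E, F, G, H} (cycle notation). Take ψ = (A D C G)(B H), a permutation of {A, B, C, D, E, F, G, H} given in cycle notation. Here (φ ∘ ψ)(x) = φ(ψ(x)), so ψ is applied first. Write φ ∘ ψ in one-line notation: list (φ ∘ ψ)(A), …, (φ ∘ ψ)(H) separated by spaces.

D H A E F G C B

Chase each element through ψ then φ: A → D → D; B → H → H; C → G → A; D → C → E; E → E → F; F → F → G; G → A → C; H → B → B.
So φ ∘ ψ in one-line form is D H A E F G C B.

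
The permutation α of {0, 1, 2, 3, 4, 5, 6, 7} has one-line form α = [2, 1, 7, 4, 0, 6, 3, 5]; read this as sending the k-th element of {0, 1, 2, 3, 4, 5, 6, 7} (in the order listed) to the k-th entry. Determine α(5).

5 is element number 6 of the domain, and entry number 6 of the one-line form is 6, so α(5) = 6.

6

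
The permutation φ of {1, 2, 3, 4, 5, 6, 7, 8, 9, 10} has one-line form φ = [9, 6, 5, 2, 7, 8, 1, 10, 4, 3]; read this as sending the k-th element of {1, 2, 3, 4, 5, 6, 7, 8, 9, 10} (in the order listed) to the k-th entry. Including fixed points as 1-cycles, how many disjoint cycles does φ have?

1

The cycle decomposition is (1 9 4 2 6 8 10 3 5 7), which has 1 cycle (counting 1-cycles).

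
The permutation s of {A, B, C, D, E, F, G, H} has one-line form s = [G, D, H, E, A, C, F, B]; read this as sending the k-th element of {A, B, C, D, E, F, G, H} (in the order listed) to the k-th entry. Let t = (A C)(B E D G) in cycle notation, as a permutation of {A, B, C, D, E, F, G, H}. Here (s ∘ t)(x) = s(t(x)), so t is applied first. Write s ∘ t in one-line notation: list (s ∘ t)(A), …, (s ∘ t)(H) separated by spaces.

(s ∘ t)(x) = s(t(x)). Computing each image: s(t(A)) = s(C) = H, s(t(B)) = s(E) = A, s(t(C)) = s(A) = G, s(t(D)) = s(G) = F, s(t(E)) = s(D) = E, s(t(F)) = s(F) = C, s(t(G)) = s(B) = D, s(t(H)) = s(H) = B.
Hence s ∘ t = [H A G F E C D B].

H A G F E C D B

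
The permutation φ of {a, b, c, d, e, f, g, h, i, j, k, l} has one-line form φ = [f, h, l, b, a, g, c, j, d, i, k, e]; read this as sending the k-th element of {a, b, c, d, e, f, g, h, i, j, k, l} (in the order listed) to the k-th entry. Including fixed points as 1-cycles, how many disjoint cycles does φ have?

The cycle decomposition is (a, f, g, c, l, e)(b, h, j, i, d)(k), which has 3 cycles (counting 1-cycles).

3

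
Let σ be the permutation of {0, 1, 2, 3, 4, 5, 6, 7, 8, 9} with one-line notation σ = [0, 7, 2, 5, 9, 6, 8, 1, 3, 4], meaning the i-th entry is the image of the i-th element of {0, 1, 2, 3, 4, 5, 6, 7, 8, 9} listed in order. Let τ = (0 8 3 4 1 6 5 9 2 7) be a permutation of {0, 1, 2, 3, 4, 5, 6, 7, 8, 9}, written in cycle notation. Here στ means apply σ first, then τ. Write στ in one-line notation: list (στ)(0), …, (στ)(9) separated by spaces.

Chase each element through σ then τ: 0 → 0 → 8; 1 → 7 → 0; 2 → 2 → 7; 3 → 5 → 9; 4 → 9 → 2; 5 → 6 → 5; 6 → 8 → 3; 7 → 1 → 6; 8 → 3 → 4; 9 → 4 → 1.
So στ in one-line form is 8 0 7 9 2 5 3 6 4 1.

8 0 7 9 2 5 3 6 4 1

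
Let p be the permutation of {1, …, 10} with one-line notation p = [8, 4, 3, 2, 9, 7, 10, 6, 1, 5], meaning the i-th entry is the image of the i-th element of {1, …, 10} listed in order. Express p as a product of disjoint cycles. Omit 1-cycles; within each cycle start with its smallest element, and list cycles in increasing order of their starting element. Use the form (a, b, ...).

Start at 1 and follow images: 1 → 8 → 6 → 7 → 10 → 5 → 9 → 1, giving the cycle (1, 8, 6, 7, 10, 5, 9).
Continuing from each remaining unvisited element yields (1, 8, 6, 7, 10, 5, 9)(2, 4).

(1, 8, 6, 7, 10, 5, 9)(2, 4)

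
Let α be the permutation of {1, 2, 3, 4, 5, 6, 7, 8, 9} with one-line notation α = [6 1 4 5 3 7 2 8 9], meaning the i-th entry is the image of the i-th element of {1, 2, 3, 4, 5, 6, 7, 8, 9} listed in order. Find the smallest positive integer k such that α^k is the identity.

The disjoint-cycle form of α has cycle lengths 4, 3, 1, 1.
Since disjoint cycles commute, ord(α) = lcm(4, 3) = 12.

12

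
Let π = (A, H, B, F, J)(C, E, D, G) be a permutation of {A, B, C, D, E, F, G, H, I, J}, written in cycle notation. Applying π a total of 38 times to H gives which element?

H lies in the 5-cycle (A, H, B, F, J).
Since the cycle has length 5, π^38 acts on it the same as π^3 (38 mod 5 = 3).
Advancing 3 steps from H: H → B → F → J.

J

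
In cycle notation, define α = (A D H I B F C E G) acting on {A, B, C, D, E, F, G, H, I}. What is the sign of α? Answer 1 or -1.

The cycle lengths are 9.
A cycle of length ℓ contributes ℓ−1 transpositions, so α is a product of 8 transpositions — even.

1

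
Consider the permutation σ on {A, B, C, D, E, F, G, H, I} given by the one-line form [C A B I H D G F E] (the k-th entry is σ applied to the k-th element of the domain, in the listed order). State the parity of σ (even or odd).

even

In disjoint-cycle form the cycle lengths are 5, 3, 1.
A cycle of length ℓ contributes ℓ−1 transpositions, so σ is a product of 4 + 2 = 6 transpositions — even.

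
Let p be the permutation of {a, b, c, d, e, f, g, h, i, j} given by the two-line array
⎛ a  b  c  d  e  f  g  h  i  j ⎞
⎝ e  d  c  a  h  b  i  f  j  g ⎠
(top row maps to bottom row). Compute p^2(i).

g

Tracing i → j → … returns to i after 3 steps, so i lies in a 3-cycle (g i j).
Advancing 2 steps from i: i → j → g.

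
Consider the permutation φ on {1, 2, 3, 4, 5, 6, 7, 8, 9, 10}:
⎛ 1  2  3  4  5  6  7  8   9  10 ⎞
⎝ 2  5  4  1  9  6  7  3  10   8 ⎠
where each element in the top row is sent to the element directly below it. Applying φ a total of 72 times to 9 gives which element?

Tracing 9 → 10 → … returns to 9 after 8 steps, so 9 lies in an 8-cycle (1, 2, 5, 9, 10, 8, 3, 4).
On an 8-cycle, φ^8 is the identity, so φ^72 = φ^0 there (72 ≡ 0 mod 8).
So φ^72(9) = 9.

9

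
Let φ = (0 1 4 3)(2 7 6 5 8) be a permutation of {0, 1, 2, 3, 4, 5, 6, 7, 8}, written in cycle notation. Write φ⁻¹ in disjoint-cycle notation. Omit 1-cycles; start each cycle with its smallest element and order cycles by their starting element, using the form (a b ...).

(0 3 4 1)(2 8 5 6 7)

If φ sends a → b within a cycle, φ⁻¹ sends b → a; equivalently, reverse each cycle.
Reversing each cycle of φ and rotating so the smallest element leads gives (0 3 4 1)(2 8 5 6 7).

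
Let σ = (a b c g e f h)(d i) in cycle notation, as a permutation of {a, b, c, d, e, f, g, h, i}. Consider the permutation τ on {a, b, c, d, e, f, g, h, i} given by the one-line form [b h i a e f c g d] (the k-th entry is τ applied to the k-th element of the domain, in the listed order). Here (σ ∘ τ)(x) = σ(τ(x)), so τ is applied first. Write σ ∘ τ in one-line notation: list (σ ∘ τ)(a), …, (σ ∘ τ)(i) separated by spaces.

(σ ∘ τ)(x) = σ(τ(x)). Computing each image: σ(τ(a)) = σ(b) = c, σ(τ(b)) = σ(h) = a, σ(τ(c)) = σ(i) = d, σ(τ(d)) = σ(a) = b, σ(τ(e)) = σ(e) = f, σ(τ(f)) = σ(f) = h, σ(τ(g)) = σ(c) = g, σ(τ(h)) = σ(g) = e, σ(τ(i)) = σ(d) = i.
Hence σ ∘ τ = [c a d b f h g e i].

c a d b f h g e i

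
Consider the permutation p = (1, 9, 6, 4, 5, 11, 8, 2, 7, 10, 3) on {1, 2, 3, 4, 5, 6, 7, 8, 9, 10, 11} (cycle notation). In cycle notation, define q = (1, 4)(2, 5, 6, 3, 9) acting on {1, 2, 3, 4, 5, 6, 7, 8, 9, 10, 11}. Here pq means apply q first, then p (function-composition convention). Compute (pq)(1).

First apply q: q(1) = 4, then p(4) = 5. Thus (pq)(1) = 5.

5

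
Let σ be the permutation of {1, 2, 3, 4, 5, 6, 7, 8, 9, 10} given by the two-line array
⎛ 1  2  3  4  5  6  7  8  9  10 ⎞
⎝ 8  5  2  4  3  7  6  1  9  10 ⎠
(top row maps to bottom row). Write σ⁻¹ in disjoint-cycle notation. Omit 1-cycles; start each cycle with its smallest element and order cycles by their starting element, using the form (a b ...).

(1 8)(2 3 5)(6 7)

The cycle decomposition of σ is (1 8)(2 5 3)(6 7).
The inverse reverses every cycle; in canonical form, σ⁻¹ = (1 8)(2 3 5)(6 7).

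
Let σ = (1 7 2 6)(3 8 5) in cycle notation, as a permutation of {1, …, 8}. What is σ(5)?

5 appears in (3 8 5); the next entry (wrapping around) is 3.

3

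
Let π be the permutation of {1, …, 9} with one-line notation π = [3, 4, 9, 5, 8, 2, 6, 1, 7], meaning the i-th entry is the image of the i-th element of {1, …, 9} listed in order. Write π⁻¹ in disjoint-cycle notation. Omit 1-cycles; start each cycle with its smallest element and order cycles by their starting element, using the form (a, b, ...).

The cycle decomposition of π is (1, 3, 9, 7, 6, 2, 4, 5, 8).
The inverse reverses every cycle; in canonical form, π⁻¹ = (1, 8, 5, 4, 2, 6, 7, 9, 3).

(1, 8, 5, 4, 2, 6, 7, 9, 3)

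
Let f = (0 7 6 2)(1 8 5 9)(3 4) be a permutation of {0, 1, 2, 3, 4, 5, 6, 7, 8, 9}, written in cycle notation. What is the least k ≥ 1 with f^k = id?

4

The disjoint cycles have lengths 4, 4, 2.
The order is lcm(4, 4, 2) = 4.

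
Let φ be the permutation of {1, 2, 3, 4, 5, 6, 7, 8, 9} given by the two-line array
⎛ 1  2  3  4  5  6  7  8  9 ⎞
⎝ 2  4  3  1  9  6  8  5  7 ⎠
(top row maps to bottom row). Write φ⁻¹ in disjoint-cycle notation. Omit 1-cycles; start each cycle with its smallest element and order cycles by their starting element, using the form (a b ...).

(1 4 2)(5 8 7 9)

First write φ in disjoint cycles: (1 2 4)(5 9 7 8).
Reversing each cycle (and rotating so the smallest element leads) gives φ⁻¹ = (1 4 2)(5 8 7 9).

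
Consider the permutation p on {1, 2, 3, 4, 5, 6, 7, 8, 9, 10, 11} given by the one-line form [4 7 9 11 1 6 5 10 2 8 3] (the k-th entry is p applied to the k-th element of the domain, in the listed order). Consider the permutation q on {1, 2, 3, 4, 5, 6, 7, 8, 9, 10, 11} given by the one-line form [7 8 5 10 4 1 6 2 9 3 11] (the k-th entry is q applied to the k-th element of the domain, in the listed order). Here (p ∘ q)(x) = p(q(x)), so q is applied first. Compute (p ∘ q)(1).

5

(p ∘ q)(1) = p(q(1)). q(1) = 7, then p(7) = 5. So (p ∘ q)(1) = 5.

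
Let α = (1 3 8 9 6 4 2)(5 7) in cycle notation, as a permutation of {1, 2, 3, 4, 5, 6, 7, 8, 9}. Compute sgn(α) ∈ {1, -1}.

-1

The cycle lengths are 7, 2.
A cycle is odd iff its length is even; α has 1 even-length cycle, so sgn(α) = (−1)^1 and α is odd.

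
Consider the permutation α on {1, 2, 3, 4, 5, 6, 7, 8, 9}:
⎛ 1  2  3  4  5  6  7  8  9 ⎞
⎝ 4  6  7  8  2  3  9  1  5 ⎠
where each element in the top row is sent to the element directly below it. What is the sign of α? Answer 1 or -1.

In disjoint-cycle form the cycle lengths are 6, 3.
A cycle is odd iff its length is even; α has 1 even-length cycle, so sgn(α) = (−1)^1 and α is odd.

-1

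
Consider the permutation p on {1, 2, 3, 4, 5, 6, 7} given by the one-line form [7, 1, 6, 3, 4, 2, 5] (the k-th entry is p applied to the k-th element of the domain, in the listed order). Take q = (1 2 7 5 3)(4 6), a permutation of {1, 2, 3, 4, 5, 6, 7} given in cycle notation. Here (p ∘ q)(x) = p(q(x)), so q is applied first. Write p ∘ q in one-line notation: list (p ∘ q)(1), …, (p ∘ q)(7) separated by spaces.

1 5 7 2 6 3 4

Chase each element through q then p: 1 → 2 → 1; 2 → 7 → 5; 3 → 1 → 7; 4 → 6 → 2; 5 → 3 → 6; 6 → 4 → 3; 7 → 5 → 4.
Collecting the images, p ∘ q = [1 5 7 2 6 3 4].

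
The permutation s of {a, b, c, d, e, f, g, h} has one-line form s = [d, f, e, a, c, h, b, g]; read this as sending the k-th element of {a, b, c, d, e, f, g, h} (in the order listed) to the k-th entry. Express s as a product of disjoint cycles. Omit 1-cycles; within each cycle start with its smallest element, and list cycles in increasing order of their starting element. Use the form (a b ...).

(a d)(b f h g)(c e)

Start at a and follow images: a → d → a, giving the cycle (a d).
Continuing from each remaining unvisited element yields (a d)(b f h g)(c e).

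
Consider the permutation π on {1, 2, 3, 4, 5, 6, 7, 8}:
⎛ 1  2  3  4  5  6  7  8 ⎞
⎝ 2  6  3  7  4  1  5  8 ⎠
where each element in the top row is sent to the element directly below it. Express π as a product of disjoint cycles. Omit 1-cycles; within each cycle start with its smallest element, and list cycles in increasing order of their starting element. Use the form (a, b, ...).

Iterating π from 1 gives 1 → 2 → 6 → 1; that is the 3-cycle (1, 2, 6).
Repeating from the next unused element and collecting all non-trivial cycles gives (1, 2, 6)(4, 7, 5).

(1, 2, 6)(4, 7, 5)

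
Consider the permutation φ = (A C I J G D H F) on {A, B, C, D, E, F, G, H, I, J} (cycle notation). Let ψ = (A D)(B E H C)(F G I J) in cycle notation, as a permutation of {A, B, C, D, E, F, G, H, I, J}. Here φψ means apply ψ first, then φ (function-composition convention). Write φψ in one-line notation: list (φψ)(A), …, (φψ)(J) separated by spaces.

(φψ)(x) = φ(ψ(x)). Computing each image: φ(ψ(A)) = φ(D) = H, φ(ψ(B)) = φ(E) = E, φ(ψ(C)) = φ(B) = B, φ(ψ(D)) = φ(A) = C, φ(ψ(E)) = φ(H) = F, φ(ψ(F)) = φ(G) = D, φ(ψ(G)) = φ(I) = J, φ(ψ(H)) = φ(C) = I, φ(ψ(I)) = φ(J) = G, φ(ψ(J)) = φ(F) = A.
Hence φψ = [H E B C F D J I G A].

H E B C F D J I G A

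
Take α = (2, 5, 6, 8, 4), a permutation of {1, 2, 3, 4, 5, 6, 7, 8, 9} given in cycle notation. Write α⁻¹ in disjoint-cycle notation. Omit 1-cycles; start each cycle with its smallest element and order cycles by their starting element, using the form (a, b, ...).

Inverting a permutation written in cycle notation just reverses the order within every cycle.
After reversing and putting each cycle's least element first, α⁻¹ = (2, 4, 8, 6, 5).

(2, 4, 8, 6, 5)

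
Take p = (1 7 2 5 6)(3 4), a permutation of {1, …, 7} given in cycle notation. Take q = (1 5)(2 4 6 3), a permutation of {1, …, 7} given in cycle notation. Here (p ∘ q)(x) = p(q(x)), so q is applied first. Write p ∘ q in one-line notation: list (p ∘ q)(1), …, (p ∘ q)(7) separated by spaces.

For each element, apply q then p: 1 → 5 → 6; 2 → 4 → 3; 3 → 2 → 5; 4 → 6 → 1; 5 → 1 → 7; 6 → 3 → 4; 7 → 7 → 2.
So p ∘ q in one-line form is 6 3 5 1 7 4 2.

6 3 5 1 7 4 2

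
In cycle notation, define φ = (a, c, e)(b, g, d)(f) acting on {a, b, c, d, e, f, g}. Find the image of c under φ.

e

c appears in (a, c, e); the next entry (wrapping around) is e.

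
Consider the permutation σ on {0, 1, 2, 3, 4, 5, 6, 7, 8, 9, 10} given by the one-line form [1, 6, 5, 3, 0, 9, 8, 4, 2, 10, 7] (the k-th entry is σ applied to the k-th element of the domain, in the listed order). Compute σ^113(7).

Tracing 7 → 4 → … returns to 7 after 10 steps, so 7 lies in a 10-cycle (0 1 6 8 2 5 9 10 7 4).
Since the cycle has length 10, σ^113 acts on it the same as σ^3 (113 mod 10 = 3).
Stepping 3 places around the cycle: 7 → 4 → 0 → 1.

1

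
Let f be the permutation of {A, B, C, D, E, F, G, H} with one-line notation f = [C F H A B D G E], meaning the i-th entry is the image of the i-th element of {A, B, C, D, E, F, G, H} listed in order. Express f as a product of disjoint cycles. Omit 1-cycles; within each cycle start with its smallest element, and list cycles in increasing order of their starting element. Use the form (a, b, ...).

(A, C, H, E, B, F, D)

Start at A and follow images: A → C → H → E → B → F → D → A, giving the cycle (A, C, H, E, B, F, D).
Continuing from each remaining unvisited element yields (A, C, H, E, B, F, D).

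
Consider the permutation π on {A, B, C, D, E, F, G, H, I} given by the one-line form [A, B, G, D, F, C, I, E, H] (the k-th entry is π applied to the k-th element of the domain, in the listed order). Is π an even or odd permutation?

In disjoint-cycle form the cycle lengths are 6, 1, 1, 1.
A cycle is odd iff its length is even; π has 1 even-length cycle, so sgn(π) = (−1)^1 and π is odd.

odd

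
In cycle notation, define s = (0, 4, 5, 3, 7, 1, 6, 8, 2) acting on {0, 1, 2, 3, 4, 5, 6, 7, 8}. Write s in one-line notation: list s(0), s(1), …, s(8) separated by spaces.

4 6 0 7 5 3 8 1 2

Image by image: 0↦4, 1↦6, 2↦0, 3↦7, 4↦5, 5↦3, 6↦8, 7↦1, 8↦2.
Listing these in domain order gives 4 6 0 7 5 3 8 1 2.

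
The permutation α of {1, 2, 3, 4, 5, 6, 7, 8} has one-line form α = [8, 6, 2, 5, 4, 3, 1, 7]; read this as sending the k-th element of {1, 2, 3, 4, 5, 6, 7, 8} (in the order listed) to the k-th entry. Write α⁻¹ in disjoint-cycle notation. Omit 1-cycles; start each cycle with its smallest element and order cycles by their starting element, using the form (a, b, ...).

The cycle decomposition of α is (1, 8, 7)(2, 6, 3)(4, 5).
The inverse reverses every cycle; in canonical form, α⁻¹ = (1, 7, 8)(2, 3, 6)(4, 5).

(1, 7, 8)(2, 3, 6)(4, 5)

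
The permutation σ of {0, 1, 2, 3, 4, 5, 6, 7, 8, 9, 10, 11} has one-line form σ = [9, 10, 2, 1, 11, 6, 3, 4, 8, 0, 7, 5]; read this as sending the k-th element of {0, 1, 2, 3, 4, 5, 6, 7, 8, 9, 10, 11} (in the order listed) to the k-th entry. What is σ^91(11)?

Tracing 11 → 5 → … returns to 11 after 8 steps, so 11 lies in an 8-cycle (1, 10, 7, 4, 11, 5, 6, 3).
On an 8-cycle, σ^8 is the identity, so σ^91 = σ^3 there (91 ≡ 3 mod 8).
Advancing 3 steps from 11: 11 → 5 → 6 → 3.

3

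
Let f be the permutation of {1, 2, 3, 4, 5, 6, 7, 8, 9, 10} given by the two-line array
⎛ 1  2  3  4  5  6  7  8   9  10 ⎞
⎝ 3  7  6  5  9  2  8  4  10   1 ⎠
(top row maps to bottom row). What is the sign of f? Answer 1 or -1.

-1

In disjoint-cycle form the cycle lengths are 10.
A cycle of length ℓ contributes ℓ−1 transpositions, so f is a product of 9 transpositions — odd.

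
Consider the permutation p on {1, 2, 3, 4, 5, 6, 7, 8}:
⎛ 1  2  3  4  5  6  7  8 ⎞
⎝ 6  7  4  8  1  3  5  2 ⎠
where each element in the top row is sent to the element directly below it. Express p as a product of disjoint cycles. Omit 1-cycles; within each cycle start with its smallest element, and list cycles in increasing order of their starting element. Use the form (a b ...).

(1 6 3 4 8 2 7 5)

From 1: 1 → 6 → 3 → 4 → 8 → 2 → 7 → 5 → 1, closing the cycle (1 6 3 4 8 2 7 5).
Repeating from the next unused element and collecting all non-trivial cycles gives (1 6 3 4 8 2 7 5).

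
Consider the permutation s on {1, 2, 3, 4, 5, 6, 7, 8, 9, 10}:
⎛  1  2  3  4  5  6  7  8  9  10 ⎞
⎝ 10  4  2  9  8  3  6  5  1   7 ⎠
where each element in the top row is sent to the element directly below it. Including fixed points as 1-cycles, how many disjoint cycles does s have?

2

The cycle decomposition is (1, 10, 7, 6, 3, 2, 4, 9)(5, 8), which has 2 cycles (counting 1-cycles).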